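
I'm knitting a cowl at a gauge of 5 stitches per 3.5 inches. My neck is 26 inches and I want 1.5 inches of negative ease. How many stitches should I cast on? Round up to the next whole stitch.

CO 35 sts.

Finished = 26 − 1.5 = 24.5 in.
5 / 3.5 = 1.429 sts per inch.
24.50 × 1.429 = 35.00 sts.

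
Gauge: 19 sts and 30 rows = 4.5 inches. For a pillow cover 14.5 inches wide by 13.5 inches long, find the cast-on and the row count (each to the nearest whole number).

Cast on 61 stitches and work 90 rows.

Stitch gauge = 19/4.5 = 4.222 sts/in; 14.5 × 4.222 = 61.22 → 61 sts.
Row gauge = 30/4.5 = 6.667 rows/in; 13.5 × 6.667 = 90.00 → 90 rows.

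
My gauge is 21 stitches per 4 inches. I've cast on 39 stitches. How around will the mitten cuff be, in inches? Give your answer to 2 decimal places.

7.43 inches.

21 stitches / 4 inch = 5.25 stitches per inch.
39 / 5.25 = 7.429 inches.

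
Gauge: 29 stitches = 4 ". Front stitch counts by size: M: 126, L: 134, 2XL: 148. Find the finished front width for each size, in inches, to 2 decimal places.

29/4 = 7.25 sts per in.
M: 126 / 7.25 = 17.379 → 17.38 in.
L: 134 / 7.25 = 18.483 → 18.48 in.
2XL: 148 / 7.25 = 20.414 → 20.41 in.

M 17.38 inches; L 18.48 inches; 2XL 20.41 inches.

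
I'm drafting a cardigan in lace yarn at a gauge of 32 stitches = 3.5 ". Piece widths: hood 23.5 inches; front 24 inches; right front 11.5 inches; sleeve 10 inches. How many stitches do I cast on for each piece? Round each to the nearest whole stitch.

Rate = 32/3.5 = 9.143 sts per in.
hood: 23.5 × 9.143 = 214.86 → 215.
front: 24 × 9.143 = 219.43 → 219.
right front: 11.5 × 9.143 = 105.14 → 105.
sleeve: 10 × 9.143 = 91.43 → 91.

hood 215; front 219; right front 105; sleeve 91.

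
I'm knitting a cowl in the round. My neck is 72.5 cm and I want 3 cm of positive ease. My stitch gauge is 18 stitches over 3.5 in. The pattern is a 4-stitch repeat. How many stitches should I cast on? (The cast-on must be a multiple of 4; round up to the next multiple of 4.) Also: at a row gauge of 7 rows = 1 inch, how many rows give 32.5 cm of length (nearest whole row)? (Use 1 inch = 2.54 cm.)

Cast on 156 stitches; work 90 rows.

Finished = 72.5 + 3 = 75.5 cm.
75.5 cm × 1/2.54 = 29.72 inches.
18/3.5 = 5.143 sts per in; 29.72 × 5.143 = 152.87 sts.
Next multiple of 4 → 156.
32.5 cm = 12.80 inches; × 7 = 89.57 → 90 rows.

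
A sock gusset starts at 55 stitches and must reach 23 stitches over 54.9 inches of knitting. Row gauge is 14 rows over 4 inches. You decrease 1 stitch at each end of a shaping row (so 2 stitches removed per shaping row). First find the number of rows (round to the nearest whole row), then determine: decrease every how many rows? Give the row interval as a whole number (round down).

Rows = 54.9 × 3.5 = 192.2 → 192 rows.
Stitches to remove: 32 → 16 shaping rows (at 2 st each).
192 / 16 = 12.00 → every 12 rows.

Decrease every 12th row.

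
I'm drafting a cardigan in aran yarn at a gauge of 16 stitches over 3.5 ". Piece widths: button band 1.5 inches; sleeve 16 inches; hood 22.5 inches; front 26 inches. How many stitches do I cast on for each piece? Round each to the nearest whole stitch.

button band 7; sleeve 73; hood 103; front 119.

Rate = 16/3.5 = 4.571 sts per in.
button band: 1.5 × 4.571 = 6.86 → 7.
sleeve: 16 × 4.571 = 73.14 → 73.
hood: 22.5 × 4.571 = 102.86 → 103.
front: 26 × 4.571 = 118.86 → 119.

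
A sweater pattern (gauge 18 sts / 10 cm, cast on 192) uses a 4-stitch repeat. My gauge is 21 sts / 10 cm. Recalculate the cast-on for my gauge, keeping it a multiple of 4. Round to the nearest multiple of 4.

CO 224 sts.

192 × 21 / 18 = 224.00.
Nearest multiple of 4: 224.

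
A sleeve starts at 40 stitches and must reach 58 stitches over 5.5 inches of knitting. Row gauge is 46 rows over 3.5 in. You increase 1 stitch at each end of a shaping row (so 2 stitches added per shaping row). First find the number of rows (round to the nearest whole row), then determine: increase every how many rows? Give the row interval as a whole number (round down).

Increase every 8th row.

Rows = 5.5 × 13.143 = 72.3 → 72 rows.
Stitches to add: 18 → 9 shaping rows (at 2 st each).
72 / 9 = 8.00 → every 8 rows.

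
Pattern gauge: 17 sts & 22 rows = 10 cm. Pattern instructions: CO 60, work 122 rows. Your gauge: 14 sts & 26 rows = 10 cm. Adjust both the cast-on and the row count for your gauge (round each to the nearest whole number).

Stitches: 60 × 14/17 = 49.41 → 49.
Rows: 122 × 26/22 = 144.18 → 144.

Cast on 49 stitches; work 144 rows.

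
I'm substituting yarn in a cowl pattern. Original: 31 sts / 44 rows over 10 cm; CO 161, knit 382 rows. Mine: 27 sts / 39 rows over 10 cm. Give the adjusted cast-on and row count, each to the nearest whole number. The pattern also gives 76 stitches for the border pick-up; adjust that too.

Stitches: 161 × 27/31 = 140.23 → 140.
Rows: 382 × 39/44 = 338.59 → 339.
border pick-up: 76 × 27/31 = 66.19 → 66.

Cast on 140 stitches; work 339 rows; border pick-up 66 stitches.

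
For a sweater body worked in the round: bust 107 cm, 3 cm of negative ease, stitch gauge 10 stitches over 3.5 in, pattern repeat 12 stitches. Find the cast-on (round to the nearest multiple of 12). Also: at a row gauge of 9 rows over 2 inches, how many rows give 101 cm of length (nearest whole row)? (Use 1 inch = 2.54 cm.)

Cast on 120 stitches; work 179 rows.

Finished = 107 − 3 = 104 cm.
104 cm × 1/2.54 = 40.94 inches.
10/3.5 = 2.857 sts per in; 40.94 × 2.857 = 116.99 sts.
Nearest multiple of 12 → 120.
101 cm = 39.76 inches; × 4.5 = 178.94 → 179 rows.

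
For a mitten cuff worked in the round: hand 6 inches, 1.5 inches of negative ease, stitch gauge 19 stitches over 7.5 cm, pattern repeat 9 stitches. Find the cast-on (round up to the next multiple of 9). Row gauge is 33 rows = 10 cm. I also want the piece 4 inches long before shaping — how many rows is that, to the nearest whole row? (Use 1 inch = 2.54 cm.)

Finished = 6 − 1.5 = 4.5 inches.
4.5 inches × 2.54 = 11.43 cm.
19/7.5 = 2.533 sts per cm; 11.43 × 2.533 = 28.96 sts.
Next multiple of 9 → 36.
4 inches = 10.16 cm; × 3.3 = 33.53 → 34 rows.

Cast on 36 stitches; work 34 rows.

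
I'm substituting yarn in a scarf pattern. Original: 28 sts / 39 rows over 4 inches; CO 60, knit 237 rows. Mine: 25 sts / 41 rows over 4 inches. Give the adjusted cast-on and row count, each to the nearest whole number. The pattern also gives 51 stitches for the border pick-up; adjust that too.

Cast on 54 stitches; work 249 rows; border pick-up 46 stitches.

Stitches: 60 × 25/28 = 53.57 → 54.
Rows: 237 × 41/39 = 249.15 → 249.
border pick-up: 51 × 25/28 = 45.54 → 46.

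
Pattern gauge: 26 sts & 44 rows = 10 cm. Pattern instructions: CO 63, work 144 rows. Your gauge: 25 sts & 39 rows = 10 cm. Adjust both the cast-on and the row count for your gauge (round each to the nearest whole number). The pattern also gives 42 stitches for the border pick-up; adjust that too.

Cast on 61 stitches; work 128 rows; border pick-up 40 stitches.

Stitches: 63 × 25/26 = 60.58 → 61.
Rows: 144 × 39/44 = 127.64 → 128.
border pick-up: 42 × 25/26 = 40.38 → 40.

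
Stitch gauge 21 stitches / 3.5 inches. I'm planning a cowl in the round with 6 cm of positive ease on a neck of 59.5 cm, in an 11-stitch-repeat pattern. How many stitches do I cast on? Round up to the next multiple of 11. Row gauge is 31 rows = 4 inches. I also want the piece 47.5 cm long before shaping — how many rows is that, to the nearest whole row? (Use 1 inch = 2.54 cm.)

Cast on 165 stitches; work 145 rows.

Finished = 59.5 + 6 = 65.5 cm.
65.5 cm × 1/2.54 = 25.79 inches.
21/3.5 = 6 sts per in; 25.79 × 6 = 154.72 sts.
Next multiple of 11 → 165.
47.5 cm = 18.70 inches; × 7.75 = 144.93 → 145 rows.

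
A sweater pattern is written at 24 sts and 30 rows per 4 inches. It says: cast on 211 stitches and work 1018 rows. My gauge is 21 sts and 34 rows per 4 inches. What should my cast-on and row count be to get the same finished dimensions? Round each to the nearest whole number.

Cast on 185 stitches; work 1154 rows.

Stitches: 211 × 21/24 = 184.62 → 185.
Rows: 1018 × 34/30 = 1153.73 → 1154.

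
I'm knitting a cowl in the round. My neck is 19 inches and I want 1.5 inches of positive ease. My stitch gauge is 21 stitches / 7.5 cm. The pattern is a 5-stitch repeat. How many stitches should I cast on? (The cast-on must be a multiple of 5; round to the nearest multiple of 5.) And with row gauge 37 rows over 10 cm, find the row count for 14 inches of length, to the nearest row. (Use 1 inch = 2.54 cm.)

Finished = 19 + 1.5 = 20.5 inches.
20.5 inches × 2.54 = 52.07 cm.
21/7.5 = 2.8 sts per cm; 52.07 × 2.8 = 145.80 sts.
Nearest multiple of 5 → 145.
14 inches = 35.56 cm; × 3.7 = 131.57 → 132 rows.

Cast on 145 stitches; work 132 rows.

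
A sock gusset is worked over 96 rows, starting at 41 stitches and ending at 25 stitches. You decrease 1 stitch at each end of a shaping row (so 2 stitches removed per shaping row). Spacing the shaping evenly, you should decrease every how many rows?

Decrease every 12th row.

Stitches to remove: |25 − 41| = 16.
Shaping rows needed: 16 / 2 = 8.
96 rows / 8 = every 12 rows.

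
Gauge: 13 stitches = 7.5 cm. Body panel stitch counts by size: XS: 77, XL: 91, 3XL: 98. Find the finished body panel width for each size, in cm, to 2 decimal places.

13/7.5 = 1.733 sts per cm.
XS: 77 / 1.733 = 44.423 → 44.42 cm.
XL: 91 / 1.733 = 52.500 → 52.50 cm.
3XL: 98 / 1.733 = 56.538 → 56.54 cm.

XS 44.42 cm; XL 52.50 cm; 3XL 56.54 cm.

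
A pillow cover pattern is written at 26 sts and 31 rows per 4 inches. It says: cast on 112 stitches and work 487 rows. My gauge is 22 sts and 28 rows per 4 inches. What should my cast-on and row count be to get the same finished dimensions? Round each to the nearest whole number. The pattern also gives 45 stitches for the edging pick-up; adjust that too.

Cast on 95 stitches; work 440 rows; edging pick-up 38 stitches.

Stitches: 112 × 22/26 = 94.77 → 95.
Rows: 487 × 28/31 = 439.87 → 440.
edging pick-up: 45 × 22/26 = 38.08 → 38.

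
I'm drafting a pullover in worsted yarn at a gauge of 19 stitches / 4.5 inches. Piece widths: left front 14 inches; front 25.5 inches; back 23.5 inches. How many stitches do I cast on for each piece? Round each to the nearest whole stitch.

Rate = 19/4.5 = 4.222 sts per in.
left front: 14 × 4.222 = 59.11 → 59.
front: 25.5 × 4.222 = 107.67 → 108.
back: 23.5 × 4.222 = 99.22 → 99.

left front 59; front 108; back 99.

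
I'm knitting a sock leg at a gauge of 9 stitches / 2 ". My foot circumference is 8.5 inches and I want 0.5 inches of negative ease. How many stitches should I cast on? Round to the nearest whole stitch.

Cast on 36 stitches.

Finished = 8.5 − 0.5 = 8 in.
9 / 2 = 4.5 sts per inch.
8.00 × 4.5 = 36.00 sts.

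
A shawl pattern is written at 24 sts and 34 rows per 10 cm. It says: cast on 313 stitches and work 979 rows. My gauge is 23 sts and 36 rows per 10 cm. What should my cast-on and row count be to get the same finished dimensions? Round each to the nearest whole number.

Stitches: 313 × 23/24 = 299.96 → 300.
Rows: 979 × 36/34 = 1036.59 → 1037.

Cast on 300 stitches; work 1037 rows.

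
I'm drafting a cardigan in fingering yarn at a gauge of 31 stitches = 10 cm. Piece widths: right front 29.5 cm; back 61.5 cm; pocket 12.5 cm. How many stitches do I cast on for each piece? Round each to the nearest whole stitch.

Rate = 31/10 = 3.1 sts per cm.
right front: 29.5 × 3.1 = 91.45 → 91.
back: 61.5 × 3.1 = 190.65 → 191.
pocket: 12.5 × 3.1 = 38.75 → 39.

right front 91; back 191; pocket 39.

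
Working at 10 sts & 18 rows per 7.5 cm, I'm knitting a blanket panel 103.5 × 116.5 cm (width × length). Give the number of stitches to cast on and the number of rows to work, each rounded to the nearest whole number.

Stitch gauge = 10/7.5 = 1.333 sts/cm; 103.5 × 1.333 = 138.00 → 138 sts.
Row gauge = 18/7.5 = 2.4 rows/cm; 116.5 × 2.4 = 279.60 → 280 rows.

Cast on 138 stitches and work 280 rows.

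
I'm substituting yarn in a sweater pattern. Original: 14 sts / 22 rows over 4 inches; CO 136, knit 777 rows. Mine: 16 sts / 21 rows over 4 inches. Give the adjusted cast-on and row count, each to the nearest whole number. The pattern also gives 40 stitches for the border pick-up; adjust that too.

Cast on 155 stitches; work 742 rows; border pick-up 46 stitches.

Stitches: 136 × 16/14 = 155.43 → 155.
Rows: 777 × 21/22 = 741.68 → 742.
border pick-up: 40 × 16/14 = 45.71 → 46.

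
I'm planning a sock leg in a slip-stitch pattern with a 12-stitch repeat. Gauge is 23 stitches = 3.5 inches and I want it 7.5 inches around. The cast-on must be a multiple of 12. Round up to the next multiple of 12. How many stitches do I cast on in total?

23 / 3.5 = 6.571 sts per inch.
7.5 × 6.571 = 49.29 sts.
Next multiple of 12: 60.

Cast on 60 stitches.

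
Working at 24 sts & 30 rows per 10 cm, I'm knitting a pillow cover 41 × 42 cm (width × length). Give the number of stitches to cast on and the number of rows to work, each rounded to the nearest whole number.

Cast on 98 stitches and work 126 rows.

Stitch gauge = 24/10 = 2.4 sts/cm; 41 × 2.4 = 98.40 → 98 sts.
Row gauge = 30/10 = 3 rows/cm; 42 × 3 = 126.00 → 126 rows.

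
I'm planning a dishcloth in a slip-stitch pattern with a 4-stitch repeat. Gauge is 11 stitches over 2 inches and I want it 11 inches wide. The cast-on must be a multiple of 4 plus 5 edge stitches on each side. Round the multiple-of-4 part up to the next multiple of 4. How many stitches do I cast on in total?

CO 62 sts.

11 / 2 = 5.5 sts per inch.
11 × 5.5 = 60.50 sts.
Less 10 edge sts → 50.50 for the repeat.
Next multiple of 4: 52.
Add back 10 edge sts → 62.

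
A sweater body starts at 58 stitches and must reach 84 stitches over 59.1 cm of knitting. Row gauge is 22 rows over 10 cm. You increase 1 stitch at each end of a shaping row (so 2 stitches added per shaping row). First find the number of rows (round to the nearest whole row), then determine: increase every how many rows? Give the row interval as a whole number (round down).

Rows = 59.1 × 2.2 = 130.0 → 130 rows.
Stitches to add: 26 → 13 shaping rows (at 2 st each).
130 / 13 = 10.00 → every 10 rows.

Increase every 10th row.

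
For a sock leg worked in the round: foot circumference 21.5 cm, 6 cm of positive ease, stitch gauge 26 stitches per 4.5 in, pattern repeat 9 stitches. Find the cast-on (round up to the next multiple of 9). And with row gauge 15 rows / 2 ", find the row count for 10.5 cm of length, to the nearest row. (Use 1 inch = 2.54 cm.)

Cast on 63 stitches; work 31 rows.

Finished = 21.5 + 6 = 27.5 cm.
27.5 cm × 1/2.54 = 10.83 inches.
26/4.5 = 5.778 sts per in; 10.83 × 5.778 = 62.55 sts.
Next multiple of 9 → 63.
10.5 cm = 4.13 inches; × 7.5 = 31.00 → 31 rows.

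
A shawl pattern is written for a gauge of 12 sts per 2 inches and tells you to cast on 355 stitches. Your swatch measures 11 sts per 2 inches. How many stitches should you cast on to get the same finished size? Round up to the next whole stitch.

Cast on 326 stitches.

Scale factor = 11 / 12 = 0.917.
355 × 11 / 12 = 325.42 sts.
→ 326 sts.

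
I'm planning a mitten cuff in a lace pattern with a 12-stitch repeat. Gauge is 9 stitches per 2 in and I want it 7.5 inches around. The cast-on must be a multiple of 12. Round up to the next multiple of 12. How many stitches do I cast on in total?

9 / 2 = 4.5 sts per inch.
7.5 × 4.5 = 33.75 sts.
Next multiple of 12: 36.

Cast on 36 stitches.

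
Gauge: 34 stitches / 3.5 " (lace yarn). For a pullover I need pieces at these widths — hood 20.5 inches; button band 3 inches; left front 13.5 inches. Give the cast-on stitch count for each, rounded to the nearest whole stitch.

Rate = 34/3.5 = 9.714 sts per in.
hood: 20.5 × 9.714 = 199.14 → 199.
button band: 3 × 9.714 = 29.14 → 29.
left front: 13.5 × 9.714 = 131.14 → 131.

hood 199; button band 29; left front 131.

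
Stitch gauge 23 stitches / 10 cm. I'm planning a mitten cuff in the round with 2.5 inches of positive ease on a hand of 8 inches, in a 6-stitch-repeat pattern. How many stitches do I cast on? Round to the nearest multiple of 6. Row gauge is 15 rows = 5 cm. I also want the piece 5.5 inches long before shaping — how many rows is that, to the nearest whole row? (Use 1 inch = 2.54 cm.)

Finished = 8 + 2.5 = 10.5 inches.
10.5 inches × 2.54 = 26.67 cm.
23/10 = 2.3 sts per cm; 26.67 × 2.3 = 61.34 sts.
Nearest multiple of 6 → 60.
5.5 inches = 13.97 cm; × 3 = 41.91 → 42 rows.

Cast on 60 stitches; work 42 rows.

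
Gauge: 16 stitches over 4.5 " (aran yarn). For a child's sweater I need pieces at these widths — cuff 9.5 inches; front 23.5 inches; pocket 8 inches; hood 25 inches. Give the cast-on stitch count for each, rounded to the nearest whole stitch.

cuff 34; front 84; pocket 28; hood 89.

Rate = 16/4.5 = 3.556 sts per in.
cuff: 9.5 × 3.556 = 33.78 → 34.
front: 23.5 × 3.556 = 83.56 → 84.
pocket: 8 × 3.556 = 28.44 → 28.
hood: 25 × 3.556 = 88.89 → 89.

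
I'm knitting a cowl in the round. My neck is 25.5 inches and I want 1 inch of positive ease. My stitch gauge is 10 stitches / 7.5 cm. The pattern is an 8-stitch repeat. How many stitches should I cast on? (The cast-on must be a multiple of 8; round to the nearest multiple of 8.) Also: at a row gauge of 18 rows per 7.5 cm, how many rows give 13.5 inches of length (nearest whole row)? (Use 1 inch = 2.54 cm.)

Finished = 25.5 + 1 = 26.5 inches.
26.5 inches × 2.54 = 67.31 cm.
10/7.5 = 1.333 sts per cm; 67.31 × 1.333 = 89.75 sts.
Nearest multiple of 8 → 88.
13.5 inches = 34.29 cm; × 2.4 = 82.30 → 82 rows.

Cast on 88 stitches; work 82 rows.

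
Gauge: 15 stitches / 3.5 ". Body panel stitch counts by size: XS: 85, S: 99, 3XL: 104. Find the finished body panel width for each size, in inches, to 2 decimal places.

15/3.5 = 4.286 sts per in.
XS: 85 / 4.286 = 19.833 → 19.83 in.
S: 99 / 4.286 = 23.100 → 23.10 in.
3XL: 104 / 4.286 = 24.267 → 24.27 in.

XS 19.83 inches; S 23.10 inches; 3XL 24.27 inches.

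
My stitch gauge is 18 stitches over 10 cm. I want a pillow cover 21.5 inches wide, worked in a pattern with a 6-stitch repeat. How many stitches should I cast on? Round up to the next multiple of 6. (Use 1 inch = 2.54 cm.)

Cast on 102 stitches.

21.5 in = 21.5 × 2.54 = 54.61 cm.
18 / 10 = 1.8 sts/cm.
54.61 × 1.8 = 98.30 sts.
→ 102.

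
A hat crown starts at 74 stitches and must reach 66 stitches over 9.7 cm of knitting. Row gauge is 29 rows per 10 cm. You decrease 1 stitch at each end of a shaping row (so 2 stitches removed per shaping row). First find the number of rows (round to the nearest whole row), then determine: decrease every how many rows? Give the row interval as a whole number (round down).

Decrease every 7th row.

Rows = 9.7 × 2.9 = 28.1 → 28 rows.
Stitches to remove: 8 → 4 shaping rows (at 2 st each).
28 / 4 = 7.00 → every 7 rows.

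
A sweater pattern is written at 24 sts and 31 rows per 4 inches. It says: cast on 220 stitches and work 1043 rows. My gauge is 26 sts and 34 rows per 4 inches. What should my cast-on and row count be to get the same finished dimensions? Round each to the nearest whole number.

Cast on 238 stitches; work 1144 rows.

Stitches: 220 × 26/24 = 238.33 → 238.
Rows: 1043 × 34/31 = 1143.94 → 1144.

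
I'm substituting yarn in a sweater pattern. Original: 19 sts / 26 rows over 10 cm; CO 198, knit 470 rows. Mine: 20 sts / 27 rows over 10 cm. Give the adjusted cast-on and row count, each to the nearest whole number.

Stitches: 198 × 20/19 = 208.42 → 208.
Rows: 470 × 27/26 = 488.08 → 488.

Cast on 208 stitches; work 488 rows.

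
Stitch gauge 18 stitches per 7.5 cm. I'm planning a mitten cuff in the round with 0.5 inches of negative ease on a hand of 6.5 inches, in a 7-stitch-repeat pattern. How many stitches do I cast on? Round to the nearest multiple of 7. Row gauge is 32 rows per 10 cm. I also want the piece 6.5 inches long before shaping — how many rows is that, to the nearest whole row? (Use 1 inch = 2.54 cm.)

Finished = 6.5 − 0.5 = 6 inches.
6 inches × 2.54 = 15.24 cm.
18/7.5 = 2.4 sts per cm; 15.24 × 2.4 = 36.58 sts.
Nearest multiple of 7 → 35.
6.5 inches = 16.51 cm; × 3.2 = 52.83 → 53 rows.

Cast on 35 stitches; work 53 rows.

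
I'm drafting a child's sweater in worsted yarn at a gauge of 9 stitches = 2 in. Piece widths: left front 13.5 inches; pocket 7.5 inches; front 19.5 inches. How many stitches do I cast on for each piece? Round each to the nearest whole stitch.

Rate = 9/2 = 4.5 sts per in.
left front: 13.5 × 4.5 = 60.75 → 61.
pocket: 7.5 × 4.5 = 33.75 → 34.
front: 19.5 × 4.5 = 87.75 → 88.

left front 61; pocket 34; front 88.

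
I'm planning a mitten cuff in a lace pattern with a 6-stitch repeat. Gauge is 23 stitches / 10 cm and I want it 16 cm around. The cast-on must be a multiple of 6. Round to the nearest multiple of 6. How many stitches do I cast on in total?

23 / 10 = 2.3 sts per cm.
16 × 2.3 = 36.80 sts.
Nearest multiple of 6: 36.

Cast on 36 stitches.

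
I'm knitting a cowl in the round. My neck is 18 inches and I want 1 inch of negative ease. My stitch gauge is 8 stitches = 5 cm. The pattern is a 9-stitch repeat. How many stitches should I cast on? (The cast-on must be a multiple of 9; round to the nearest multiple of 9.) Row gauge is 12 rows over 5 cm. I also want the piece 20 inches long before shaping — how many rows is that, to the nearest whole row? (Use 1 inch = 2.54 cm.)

Finished = 18 − 1 = 17 inches.
17 inches × 2.54 = 43.18 cm.
8/5 = 1.6 sts per cm; 43.18 × 1.6 = 69.09 sts.
Nearest multiple of 9 → 72.
20 inches = 50.80 cm; × 2.4 = 121.92 → 122 rows.

Cast on 72 stitches; work 122 rows.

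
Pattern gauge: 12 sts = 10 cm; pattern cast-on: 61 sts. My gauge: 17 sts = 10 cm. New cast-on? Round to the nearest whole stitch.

Scale factor = 17 / 12 = 1.417.
61 × 17 / 12 = 86.42 sts.
→ 86 sts.

CO 86 sts.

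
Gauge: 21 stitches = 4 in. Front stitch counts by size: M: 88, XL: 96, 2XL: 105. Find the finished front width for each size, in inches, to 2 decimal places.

M 16.76 inches; XL 18.29 inches; 2XL 20.00 inches.

21/4 = 5.25 sts per in.
M: 88 / 5.25 = 16.762 → 16.76 in.
XL: 96 / 5.25 = 18.286 → 18.29 in.
2XL: 105 / 5.25 = 20.000 → 20.00 in.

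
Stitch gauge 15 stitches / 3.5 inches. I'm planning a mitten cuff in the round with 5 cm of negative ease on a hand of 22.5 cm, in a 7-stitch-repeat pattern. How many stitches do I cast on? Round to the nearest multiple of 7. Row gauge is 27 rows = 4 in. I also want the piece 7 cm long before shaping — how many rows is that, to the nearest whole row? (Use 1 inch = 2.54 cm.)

Finished = 22.5 − 5 = 17.5 cm.
17.5 cm × 1/2.54 = 6.89 inches.
15/3.5 = 4.286 sts per in; 6.89 × 4.286 = 29.53 sts.
Nearest multiple of 7 → 28.
7 cm = 2.76 inches; × 6.75 = 18.60 → 19 rows.

Cast on 28 stitches; work 19 rows.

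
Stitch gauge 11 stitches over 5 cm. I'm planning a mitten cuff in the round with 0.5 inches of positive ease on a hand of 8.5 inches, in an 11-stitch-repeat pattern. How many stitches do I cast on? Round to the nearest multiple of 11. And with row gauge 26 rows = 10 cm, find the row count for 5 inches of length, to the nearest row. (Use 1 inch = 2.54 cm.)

Cast on 55 stitches; work 33 rows.

Finished = 8.5 + 0.5 = 9 inches.
9 inches × 2.54 = 22.86 cm.
11/5 = 2.2 sts per cm; 22.86 × 2.2 = 50.29 sts.
Nearest multiple of 11 → 55.
5 inches = 12.70 cm; × 2.6 = 33.02 → 33 rows.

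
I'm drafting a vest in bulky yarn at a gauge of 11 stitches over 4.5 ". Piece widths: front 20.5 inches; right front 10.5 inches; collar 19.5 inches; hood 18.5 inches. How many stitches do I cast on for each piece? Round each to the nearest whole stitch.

front 50; right front 26; collar 48; hood 45.

Rate = 11/4.5 = 2.444 sts per in.
front: 20.5 × 2.444 = 50.11 → 50.
right front: 10.5 × 2.444 = 25.67 → 26.
collar: 19.5 × 2.444 = 47.67 → 48.
hood: 18.5 × 2.444 = 45.22 → 45.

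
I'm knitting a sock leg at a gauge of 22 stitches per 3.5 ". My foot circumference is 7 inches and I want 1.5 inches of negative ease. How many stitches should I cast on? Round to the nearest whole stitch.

Finished = 7 − 1.5 = 5.5 in.
22 / 3.5 = 6.286 sts per inch.
5.50 × 6.286 = 34.57 sts.
→ 35 sts.

35 stitches.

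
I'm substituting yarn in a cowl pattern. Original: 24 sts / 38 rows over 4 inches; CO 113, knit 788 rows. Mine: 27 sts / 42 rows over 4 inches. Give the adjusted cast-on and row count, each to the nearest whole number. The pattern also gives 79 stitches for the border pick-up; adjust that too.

Cast on 127 stitches; work 871 rows; border pick-up 89 stitches.

Stitches: 113 × 27/24 = 127.12 → 127.
Rows: 788 × 42/38 = 870.95 → 871.
border pick-up: 79 × 27/24 = 88.88 → 89.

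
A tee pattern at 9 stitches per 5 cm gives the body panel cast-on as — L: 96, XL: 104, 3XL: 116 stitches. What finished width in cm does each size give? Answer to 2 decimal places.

9/5 = 1.8 sts per cm.
L: 96 / 1.8 = 53.333 → 53.33 cm.
XL: 104 / 1.8 = 57.778 → 57.78 cm.
3XL: 116 / 1.8 = 64.444 → 64.44 cm.

L 53.33 cm; XL 57.78 cm; 3XL 64.44 cm.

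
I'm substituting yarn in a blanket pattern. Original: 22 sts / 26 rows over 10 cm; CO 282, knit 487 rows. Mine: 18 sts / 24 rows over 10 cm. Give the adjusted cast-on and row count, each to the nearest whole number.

Cast on 231 stitches; work 450 rows.

Stitches: 282 × 18/22 = 230.73 → 231.
Rows: 487 × 24/26 = 449.54 → 450.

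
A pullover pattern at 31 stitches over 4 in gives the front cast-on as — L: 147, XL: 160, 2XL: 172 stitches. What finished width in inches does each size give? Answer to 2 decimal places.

31/4 = 7.75 sts per in.
L: 147 / 7.75 = 18.968 → 18.97 in.
XL: 160 / 7.75 = 20.645 → 20.65 in.
2XL: 172 / 7.75 = 22.194 → 22.19 in.

L 18.97 inches; XL 20.65 inches; 2XL 22.19 inches.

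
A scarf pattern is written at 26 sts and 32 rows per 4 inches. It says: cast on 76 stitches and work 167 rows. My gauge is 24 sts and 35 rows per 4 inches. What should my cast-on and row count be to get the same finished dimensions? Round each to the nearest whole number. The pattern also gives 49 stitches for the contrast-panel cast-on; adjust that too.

Cast on 70 stitches; work 183 rows; contrast-panel cast-on 45 stitches.

Stitches: 76 × 24/26 = 70.15 → 70.
Rows: 167 × 35/32 = 182.66 → 183.
contrast-panel cast-on: 49 × 24/26 = 45.23 → 45.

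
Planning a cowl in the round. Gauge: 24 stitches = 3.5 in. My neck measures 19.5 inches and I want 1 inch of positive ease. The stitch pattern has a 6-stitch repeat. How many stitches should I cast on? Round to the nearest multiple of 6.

Finished = 19.5 + 1 = 20.5 inches.
24 / 3.5 = 6.857 sts/in.
20.5 × 6.857 = 140.57 sts.
Nearest multiple of 6: 138.

Cast on 138 stitches.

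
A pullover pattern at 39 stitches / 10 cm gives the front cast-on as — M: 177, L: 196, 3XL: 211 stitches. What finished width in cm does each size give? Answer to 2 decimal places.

M 45.38 cm; L 50.26 cm; 3XL 54.10 cm.

39/10 = 3.9 sts per cm.
M: 177 / 3.9 = 45.385 → 45.38 cm.
L: 196 / 3.9 = 50.256 → 50.26 cm.
3XL: 211 / 3.9 = 54.103 → 54.10 cm.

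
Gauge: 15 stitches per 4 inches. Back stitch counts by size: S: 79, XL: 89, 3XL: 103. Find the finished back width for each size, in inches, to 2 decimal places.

15/4 = 3.75 sts per in.
S: 79 / 3.75 = 21.067 → 21.07 in.
XL: 89 / 3.75 = 23.733 → 23.73 in.
3XL: 103 / 3.75 = 27.467 → 27.47 in.

S 21.07 inches; XL 23.73 inches; 3XL 27.47 inches.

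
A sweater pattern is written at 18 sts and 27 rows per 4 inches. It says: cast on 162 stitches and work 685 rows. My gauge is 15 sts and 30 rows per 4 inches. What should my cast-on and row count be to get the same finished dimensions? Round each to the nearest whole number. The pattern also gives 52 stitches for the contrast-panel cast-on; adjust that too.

Cast on 135 stitches; work 761 rows; contrast-panel cast-on 43 stitches.

Stitches: 162 × 15/18 = 135.00 → 135.
Rows: 685 × 30/27 = 761.11 → 761.
contrast-panel cast-on: 52 × 15/18 = 43.33 → 43.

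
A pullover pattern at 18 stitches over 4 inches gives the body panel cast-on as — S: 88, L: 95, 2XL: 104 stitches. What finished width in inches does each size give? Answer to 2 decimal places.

S 19.56 inches; L 21.11 inches; 2XL 23.11 inches.

18/4 = 4.5 sts per in.
S: 88 / 4.5 = 19.556 → 19.56 in.
L: 95 / 4.5 = 21.111 → 21.11 in.
2XL: 104 / 4.5 = 23.111 → 23.11 in.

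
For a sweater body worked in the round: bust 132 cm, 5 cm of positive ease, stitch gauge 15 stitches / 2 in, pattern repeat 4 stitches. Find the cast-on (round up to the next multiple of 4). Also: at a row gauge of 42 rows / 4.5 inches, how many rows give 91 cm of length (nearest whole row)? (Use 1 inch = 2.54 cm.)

Finished = 132 + 5 = 137 cm.
137 cm × 1/2.54 = 53.94 inches.
15/2 = 7.5 sts per in; 53.94 × 7.5 = 404.53 sts.
Next multiple of 4 → 408.
91 cm = 35.83 inches; × 9.333 = 334.38 → 334 rows.

Cast on 408 stitches; work 334 rows.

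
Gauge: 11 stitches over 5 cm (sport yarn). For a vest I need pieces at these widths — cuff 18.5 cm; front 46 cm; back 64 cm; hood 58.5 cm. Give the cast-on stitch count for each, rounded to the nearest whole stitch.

cuff 41; front 101; back 141; hood 129.

Rate = 11/5 = 2.2 sts per cm.
cuff: 18.5 × 2.2 = 40.70 → 41.
front: 46 × 2.2 = 101.20 → 101.
back: 64 × 2.2 = 140.80 → 141.
hood: 58.5 × 2.2 = 128.70 → 129.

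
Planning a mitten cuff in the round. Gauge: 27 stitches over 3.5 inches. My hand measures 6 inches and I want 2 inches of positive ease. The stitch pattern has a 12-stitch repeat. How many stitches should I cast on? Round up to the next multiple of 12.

Finished = 6 + 2 = 8 inches.
27 / 3.5 = 7.714 sts/in.
8 × 7.714 = 61.71 sts.
Next multiple of 12: 72.

72 stitches.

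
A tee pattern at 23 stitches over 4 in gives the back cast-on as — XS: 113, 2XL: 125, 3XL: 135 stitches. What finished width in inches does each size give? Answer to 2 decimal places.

23/4 = 5.75 sts per in.
XS: 113 / 5.75 = 19.652 → 19.65 in.
2XL: 125 / 5.75 = 21.739 → 21.74 in.
3XL: 135 / 5.75 = 23.478 → 23.48 in.

XS 19.65 inches; 2XL 21.74 inches; 3XL 23.48 inches.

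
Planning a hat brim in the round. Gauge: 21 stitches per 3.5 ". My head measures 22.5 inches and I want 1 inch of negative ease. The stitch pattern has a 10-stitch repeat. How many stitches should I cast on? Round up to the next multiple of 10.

130 stitches.

Finished = 22.5 − 1 = 21.5 inches.
21 / 3.5 = 6 sts/in.
21.5 × 6 = 129.00 sts.
Next multiple of 10: 130.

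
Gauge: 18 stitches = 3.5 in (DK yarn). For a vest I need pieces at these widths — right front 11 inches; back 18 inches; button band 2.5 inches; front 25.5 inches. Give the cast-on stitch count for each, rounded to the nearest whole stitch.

Rate = 18/3.5 = 5.143 sts per in.
right front: 11 × 5.143 = 56.57 → 57.
back: 18 × 5.143 = 92.57 → 93.
button band: 2.5 × 5.143 = 12.86 → 13.
front: 25.5 × 5.143 = 131.14 → 131.

right front 57; back 93; button band 13; front 131.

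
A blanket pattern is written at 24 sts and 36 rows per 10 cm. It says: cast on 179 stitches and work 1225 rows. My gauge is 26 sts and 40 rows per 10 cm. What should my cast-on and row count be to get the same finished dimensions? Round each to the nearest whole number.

Stitches: 179 × 26/24 = 193.92 → 194.
Rows: 1225 × 40/36 = 1361.11 → 1361.

Cast on 194 stitches; work 1361 rows.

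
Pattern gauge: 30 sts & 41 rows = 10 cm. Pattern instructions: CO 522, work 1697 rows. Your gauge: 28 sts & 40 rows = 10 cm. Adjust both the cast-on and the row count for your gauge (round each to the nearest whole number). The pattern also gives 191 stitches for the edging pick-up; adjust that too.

Cast on 487 stitches; work 1656 rows; edging pick-up 178 stitches.

Stitches: 522 × 28/30 = 487.20 → 487.
Rows: 1697 × 40/41 = 1655.61 → 1656.
edging pick-up: 191 × 28/30 = 178.27 → 178.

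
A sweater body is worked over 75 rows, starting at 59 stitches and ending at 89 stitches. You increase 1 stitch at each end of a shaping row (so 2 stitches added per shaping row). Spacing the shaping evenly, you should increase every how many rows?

Stitches to add: |89 − 59| = 30.
Shaping rows needed: 30 / 2 = 15.
75 rows / 15 = every 5 rows.

Increase every 5th row.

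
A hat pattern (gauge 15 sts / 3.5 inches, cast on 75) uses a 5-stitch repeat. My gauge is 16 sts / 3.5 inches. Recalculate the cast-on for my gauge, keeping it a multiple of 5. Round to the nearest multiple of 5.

Cast on 80 stitches.

75 × 16 / 15 = 80.00.
Nearest multiple of 5: 80.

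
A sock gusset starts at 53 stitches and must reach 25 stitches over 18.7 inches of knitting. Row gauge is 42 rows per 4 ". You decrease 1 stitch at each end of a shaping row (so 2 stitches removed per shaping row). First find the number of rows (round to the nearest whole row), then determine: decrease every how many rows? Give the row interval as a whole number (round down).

Rows = 18.7 × 10.5 = 196.3 → 196 rows.
Stitches to remove: 28 → 14 shaping rows (at 2 st each).
196 / 14 = 14.00 → every 14 rows.

Decrease every 14th row.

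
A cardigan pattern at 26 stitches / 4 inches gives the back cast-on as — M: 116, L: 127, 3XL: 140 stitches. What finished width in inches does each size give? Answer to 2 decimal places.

26/4 = 6.5 sts per in.
M: 116 / 6.5 = 17.846 → 17.85 in.
L: 127 / 6.5 = 19.538 → 19.54 in.
3XL: 140 / 6.5 = 21.538 → 21.54 in.

M 17.85 inches; L 19.54 inches; 3XL 21.54 inches.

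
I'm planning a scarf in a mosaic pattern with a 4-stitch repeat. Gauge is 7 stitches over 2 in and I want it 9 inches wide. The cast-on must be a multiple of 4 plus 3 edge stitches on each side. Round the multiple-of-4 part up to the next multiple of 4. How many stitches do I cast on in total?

34 stitches.

7 / 2 = 3.5 sts per inch.
9 × 3.5 = 31.50 sts.
Less 6 edge sts → 25.50 for the repeat.
Next multiple of 4: 28.
Add back 6 edge sts → 34.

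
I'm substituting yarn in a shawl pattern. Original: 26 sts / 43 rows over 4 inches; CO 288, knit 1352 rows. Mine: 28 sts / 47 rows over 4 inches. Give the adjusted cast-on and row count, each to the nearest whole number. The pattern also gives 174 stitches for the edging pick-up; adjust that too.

Stitches: 288 × 28/26 = 310.15 → 310.
Rows: 1352 × 47/43 = 1477.77 → 1478.
edging pick-up: 174 × 28/26 = 187.38 → 187.

Cast on 310 stitches; work 1478 rows; edging pick-up 187 stitches.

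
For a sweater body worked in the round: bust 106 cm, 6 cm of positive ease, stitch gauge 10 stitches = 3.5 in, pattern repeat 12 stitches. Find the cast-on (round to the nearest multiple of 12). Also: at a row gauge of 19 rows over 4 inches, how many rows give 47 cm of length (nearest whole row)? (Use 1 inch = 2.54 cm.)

Cast on 120 stitches; work 88 rows.

Finished = 106 + 6 = 112 cm.
112 cm × 1/2.54 = 44.09 inches.
10/3.5 = 2.857 sts per in; 44.09 × 2.857 = 125.98 sts.
Nearest multiple of 12 → 120.
47 cm = 18.50 inches; × 4.75 = 87.89 → 88 rows.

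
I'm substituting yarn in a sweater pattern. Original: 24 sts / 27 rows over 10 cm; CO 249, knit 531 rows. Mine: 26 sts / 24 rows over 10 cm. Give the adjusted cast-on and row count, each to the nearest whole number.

Stitches: 249 × 26/24 = 269.75 → 270.
Rows: 531 × 24/27 = 472.00 → 472.

Cast on 270 stitches; work 472 rows.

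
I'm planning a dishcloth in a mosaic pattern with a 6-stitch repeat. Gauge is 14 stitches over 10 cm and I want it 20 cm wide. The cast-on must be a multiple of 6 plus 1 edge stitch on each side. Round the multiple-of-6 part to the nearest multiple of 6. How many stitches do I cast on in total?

26 stitches.

14 / 10 = 1.4 sts per cm.
20 × 1.4 = 28.00 sts.
Less 2 edge sts → 26.00 for the repeat.
Nearest multiple of 6: 24.
Add back 2 edge sts → 26.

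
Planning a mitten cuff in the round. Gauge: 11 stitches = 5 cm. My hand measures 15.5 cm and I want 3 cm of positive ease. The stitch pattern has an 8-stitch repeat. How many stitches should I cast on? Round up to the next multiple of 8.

Cast on 48 stitches.

Finished = 15.5 + 3 = 18.5 cm.
11 / 5 = 2.2 sts/cm.
18.5 × 2.2 = 40.70 sts.
Next multiple of 8: 48.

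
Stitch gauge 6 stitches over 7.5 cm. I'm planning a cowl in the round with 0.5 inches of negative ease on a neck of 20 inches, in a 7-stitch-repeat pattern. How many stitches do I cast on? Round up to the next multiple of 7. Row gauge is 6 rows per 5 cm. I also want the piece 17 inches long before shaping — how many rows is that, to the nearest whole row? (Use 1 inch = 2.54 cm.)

Finished = 20 − 0.5 = 19.5 inches.
19.5 inches × 2.54 = 49.53 cm.
6/7.5 = 0.8 sts per cm; 49.53 × 0.8 = 39.62 sts.
Next multiple of 7 → 42.
17 inches = 43.18 cm; × 1.2 = 51.82 → 52 rows.

Cast on 42 stitches; work 52 rows.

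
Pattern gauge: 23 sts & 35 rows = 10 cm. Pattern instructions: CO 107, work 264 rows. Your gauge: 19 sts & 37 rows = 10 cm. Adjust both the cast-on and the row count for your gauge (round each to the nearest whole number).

Stitches: 107 × 19/23 = 88.39 → 88.
Rows: 264 × 37/35 = 279.09 → 279.

Cast on 88 stitches; work 279 rows.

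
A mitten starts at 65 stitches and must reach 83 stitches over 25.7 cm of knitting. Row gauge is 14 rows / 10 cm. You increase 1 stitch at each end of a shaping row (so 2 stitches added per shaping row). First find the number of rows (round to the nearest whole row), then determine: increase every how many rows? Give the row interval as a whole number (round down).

Increase every 4th row.

Rows = 25.7 × 1.4 = 36.0 → 36 rows.
Stitches to add: 18 → 9 shaping rows (at 2 st each).
36 / 9 = 4.00 → every 4 rows.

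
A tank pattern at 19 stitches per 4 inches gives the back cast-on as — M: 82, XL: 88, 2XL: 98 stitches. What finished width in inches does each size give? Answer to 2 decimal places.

19/4 = 4.75 sts per in.
M: 82 / 4.75 = 17.263 → 17.26 in.
XL: 88 / 4.75 = 18.526 → 18.53 in.
2XL: 98 / 4.75 = 20.632 → 20.63 in.

M 17.26 inches; XL 18.53 inches; 2XL 20.63 inches.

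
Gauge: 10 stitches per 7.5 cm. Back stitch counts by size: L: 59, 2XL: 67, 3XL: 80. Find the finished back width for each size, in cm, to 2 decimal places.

10/7.5 = 1.333 sts per cm.
L: 59 / 1.333 = 44.250 → 44.25 cm.
2XL: 67 / 1.333 = 50.250 → 50.25 cm.
3XL: 80 / 1.333 = 60.000 → 60.00 cm.

L 44.25 cm; 2XL 50.25 cm; 3XL 60.00 cm.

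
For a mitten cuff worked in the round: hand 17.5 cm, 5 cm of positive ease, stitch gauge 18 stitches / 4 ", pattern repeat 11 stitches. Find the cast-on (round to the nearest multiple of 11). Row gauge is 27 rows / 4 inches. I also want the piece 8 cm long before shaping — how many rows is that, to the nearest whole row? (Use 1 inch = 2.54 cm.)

Finished = 17.5 + 5 = 22.5 cm.
22.5 cm × 1/2.54 = 8.86 inches.
18/4 = 4.5 sts per in; 8.86 × 4.5 = 39.86 sts.
Nearest multiple of 11 → 44.
8 cm = 3.15 inches; × 6.75 = 21.26 → 21 rows.

Cast on 44 stitches; work 21 rows.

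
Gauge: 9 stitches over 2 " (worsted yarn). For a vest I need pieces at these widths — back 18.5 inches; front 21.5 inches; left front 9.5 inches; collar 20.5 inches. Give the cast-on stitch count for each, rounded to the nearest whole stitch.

back 83; front 97; left front 43; collar 92.

Rate = 9/2 = 4.5 sts per in.
back: 18.5 × 4.5 = 83.25 → 83.
front: 21.5 × 4.5 = 96.75 → 97.
left front: 9.5 × 4.5 = 42.75 → 43.
collar: 20.5 × 4.5 = 92.25 → 92.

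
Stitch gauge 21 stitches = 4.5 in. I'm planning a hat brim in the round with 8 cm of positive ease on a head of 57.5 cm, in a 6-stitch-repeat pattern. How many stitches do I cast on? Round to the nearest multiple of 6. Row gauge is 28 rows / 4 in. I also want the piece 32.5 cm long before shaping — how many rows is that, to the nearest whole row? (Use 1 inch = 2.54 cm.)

Cast on 120 stitches; work 90 rows.

Finished = 57.5 + 8 = 65.5 cm.
65.5 cm × 1/2.54 = 25.79 inches.
21/4.5 = 4.667 sts per in; 25.79 × 4.667 = 120.34 sts.
Nearest multiple of 6 → 120.
32.5 cm = 12.80 inches; × 7 = 89.57 → 90 rows.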